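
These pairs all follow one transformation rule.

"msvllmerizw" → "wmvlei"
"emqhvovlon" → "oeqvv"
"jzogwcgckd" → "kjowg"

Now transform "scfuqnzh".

In each case the input is transformed by: keep every other character starting from the first (positions 1st, 3rd, 5th, ...), then move the last character to the front.
On "scfuqnzh": the first step gives "sfqz", and the second then gives "zsfq".

zsfq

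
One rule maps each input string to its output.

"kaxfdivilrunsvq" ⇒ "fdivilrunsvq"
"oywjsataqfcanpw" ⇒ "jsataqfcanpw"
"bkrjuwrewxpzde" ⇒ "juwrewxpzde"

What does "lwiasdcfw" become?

Looking at the pairs, the operation is to delete the first 3 characters.
Doing the same to "lwiasdcfw": "asdcfw".

asdcfw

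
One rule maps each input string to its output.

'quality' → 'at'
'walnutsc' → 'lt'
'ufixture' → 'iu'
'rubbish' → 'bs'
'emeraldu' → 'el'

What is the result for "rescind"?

The transformation: keep one character in every 3, starting at position 3 (positions 3rd, 6th, 9th, ...).
Doing the same to "rescind": "sn".

sn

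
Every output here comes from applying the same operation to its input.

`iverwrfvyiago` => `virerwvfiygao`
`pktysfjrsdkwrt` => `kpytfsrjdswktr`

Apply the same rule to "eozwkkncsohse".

The transformation: swap each adjacent pair of characters (1↔2, 3↔4, ...).
So "eozwkkncsohse" becomes "oewzkkcnosshe".

oewzkkcnosshe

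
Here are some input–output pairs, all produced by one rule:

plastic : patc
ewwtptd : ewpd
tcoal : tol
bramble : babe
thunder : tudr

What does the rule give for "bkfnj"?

bfj

In each case the input is transformed by: keep every other character starting from the first (positions 1st, 3rd, 5th, ...).
"bkfnj" → "bfj".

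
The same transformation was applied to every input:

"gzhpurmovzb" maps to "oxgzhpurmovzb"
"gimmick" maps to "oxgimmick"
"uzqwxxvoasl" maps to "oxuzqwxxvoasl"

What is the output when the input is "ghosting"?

oxghosting

Looking at the pairs, the operation is to prepend "ox".
"ghosting" → "oxghosting".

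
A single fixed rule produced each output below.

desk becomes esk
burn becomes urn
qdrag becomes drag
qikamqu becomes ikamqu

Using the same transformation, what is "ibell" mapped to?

bell

Each output is the input with this applied: delete the first character.
"ibell" → "bell".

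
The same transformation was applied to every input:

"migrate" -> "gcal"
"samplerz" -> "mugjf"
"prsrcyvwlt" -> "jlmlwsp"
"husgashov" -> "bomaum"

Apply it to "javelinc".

Rule — delete the last 3 characters, then shift every letter 6 places backward in the alphabet (wrapping around).
"javelinc" → "javel" → "dupyf".

dupyf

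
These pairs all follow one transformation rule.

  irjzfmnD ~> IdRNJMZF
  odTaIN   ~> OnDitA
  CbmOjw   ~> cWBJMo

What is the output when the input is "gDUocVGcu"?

GUdCugOvC

Each output is the input with this applied: take characters alternately from the front and the back (1st, last, 2nd, 2nd-last, ...), then flip the case of every letter.
For "gDUocVGcu", step one produces "guDcUGoVc"; step two turns that into "GUdCugOvC".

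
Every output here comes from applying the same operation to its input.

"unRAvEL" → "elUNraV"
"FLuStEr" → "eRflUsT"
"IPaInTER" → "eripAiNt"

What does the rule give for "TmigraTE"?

tetMIGRA

The transformation: move the last 2 characters to the front (rotate right by 2), then flip the case of every letter.
For "TmigraTE", step one produces "TETmigra"; step two turns that into "tetMIGRA".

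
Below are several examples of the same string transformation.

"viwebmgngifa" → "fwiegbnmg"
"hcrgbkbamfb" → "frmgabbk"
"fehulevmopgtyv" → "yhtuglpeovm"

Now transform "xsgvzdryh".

Looking at the pairs, the operation is to take characters alternately from the front and the back (1st, last, 2nd, 2nd-last, ...), then delete the first 3 characters.
Working it through for "xsgvzdryh": intermediate "xhsygrvdz", final "ygrvdz".

ygrvdz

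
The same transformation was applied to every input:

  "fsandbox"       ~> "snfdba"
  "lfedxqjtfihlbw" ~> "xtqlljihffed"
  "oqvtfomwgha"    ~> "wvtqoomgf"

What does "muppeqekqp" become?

What's happening: delete the last 2 characters, then sort the characters into reverse alphabetical order.
Starting from "muppeqekqp": after the first operation, "muppeqek"; after the second, "uqppmkee".

uqppmkee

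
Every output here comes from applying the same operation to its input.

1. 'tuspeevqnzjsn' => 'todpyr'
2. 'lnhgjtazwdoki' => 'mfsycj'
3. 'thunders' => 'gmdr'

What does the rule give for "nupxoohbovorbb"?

twnauqa

Rule — shift every letter 1 place backward in the alphabet (wrapping around), then keep every other character starting from the second (positions 2nd, 4th, 6th, ...).
Applying both steps to "nupxoohbovorbb": "mtownnganunqaa", then "twnauqa".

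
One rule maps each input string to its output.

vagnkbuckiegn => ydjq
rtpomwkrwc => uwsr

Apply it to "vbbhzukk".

yeek

What's happening: shift every letter 3 places forward in the alphabet (wrapping around), then keep only the first 4 characters.
"vbbhzukk" → "yeekcxnn" → "yeek".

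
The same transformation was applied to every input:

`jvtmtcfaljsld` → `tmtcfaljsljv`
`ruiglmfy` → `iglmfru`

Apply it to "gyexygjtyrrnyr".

Looking at the pairs, the operation is to delete the last character, then move the first 2 characters to the end (rotate left by 2).
Working it through for "gyexygjtyrrnyr": intermediate "gyexygjtyrrny", final "exygjtyrrnygy".

exygjtyrrnygy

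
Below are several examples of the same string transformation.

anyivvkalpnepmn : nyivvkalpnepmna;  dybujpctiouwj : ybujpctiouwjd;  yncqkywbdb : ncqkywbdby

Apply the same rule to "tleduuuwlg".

What's happening: move the first character to the end.
On "tleduuuwlg" that produces "leduuuwlgt".

leduuuwlgt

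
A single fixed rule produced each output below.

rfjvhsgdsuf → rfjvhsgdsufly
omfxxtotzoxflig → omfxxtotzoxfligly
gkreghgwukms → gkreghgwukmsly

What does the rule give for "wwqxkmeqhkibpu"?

Rule — append "ly".
So "wwqxkmeqhkibpu" becomes "wwqxkmeqhkibpuly".

wwqxkmeqhkibpuly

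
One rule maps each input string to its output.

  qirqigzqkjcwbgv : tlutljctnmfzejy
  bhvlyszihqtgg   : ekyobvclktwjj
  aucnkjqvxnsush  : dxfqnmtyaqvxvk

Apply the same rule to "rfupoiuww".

Each output is the input with this applied: shift every letter 3 places forward in the alphabet (wrapping around).
So "rfupoiuww" becomes "uixsrlxzz".

uixsrlxzz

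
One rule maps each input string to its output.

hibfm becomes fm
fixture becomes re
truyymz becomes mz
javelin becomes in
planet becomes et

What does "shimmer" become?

What's happening: keep only the last 2 characters.
On "shimmer" that produces "er".

er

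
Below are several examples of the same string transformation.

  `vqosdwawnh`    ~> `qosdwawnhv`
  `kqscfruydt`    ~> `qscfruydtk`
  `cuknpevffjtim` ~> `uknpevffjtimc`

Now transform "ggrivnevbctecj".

The transformation: move the first character to the end.
Applying that to "ggrivnevbctecj" gives "grivnevbctecjg".

grivnevbctecjg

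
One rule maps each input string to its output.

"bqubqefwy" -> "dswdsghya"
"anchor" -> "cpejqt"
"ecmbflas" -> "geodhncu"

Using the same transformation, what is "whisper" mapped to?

Each output is the input with this applied: shift every letter 2 places forward in the alphabet (wrapping around).
Doing the same to "whisper": "yjkurgt".

yjkurgt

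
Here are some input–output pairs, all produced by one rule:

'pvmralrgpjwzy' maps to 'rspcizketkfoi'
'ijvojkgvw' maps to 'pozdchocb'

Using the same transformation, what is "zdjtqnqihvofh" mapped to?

ayhoabjgjmcws

The transformation: reverse the string, then shift every letter 7 places backward in the alphabet (wrapping around).
On "zdjtqnqihvofh" that produces "ayhoabjgjmcws".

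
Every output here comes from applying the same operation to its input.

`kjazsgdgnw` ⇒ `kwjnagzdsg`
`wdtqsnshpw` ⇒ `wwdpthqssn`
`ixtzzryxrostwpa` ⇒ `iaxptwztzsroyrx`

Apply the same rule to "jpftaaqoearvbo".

jopbfvtraaaeqo

The pattern: take characters alternately from the front and the back (1st, last, 2nd, 2nd-last, ...).
"jpftaaqoearvbo" → "jopbfvtraaaeqo".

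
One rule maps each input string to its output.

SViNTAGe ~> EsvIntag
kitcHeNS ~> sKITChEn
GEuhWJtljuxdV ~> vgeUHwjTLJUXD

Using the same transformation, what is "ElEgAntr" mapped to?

In each case the input is transformed by: move the last character to the front, then flip the case of every letter.
On "ElEgAntr" that produces "ReLeGaNT".

ReLeGaNT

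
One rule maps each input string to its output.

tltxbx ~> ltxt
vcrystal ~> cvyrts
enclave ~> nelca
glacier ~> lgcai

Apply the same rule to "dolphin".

Rule — delete the last 2 characters, then swap each adjacent pair of characters (1↔2, 3↔4, ...).
So "dolphin" becomes "odplh".

odplh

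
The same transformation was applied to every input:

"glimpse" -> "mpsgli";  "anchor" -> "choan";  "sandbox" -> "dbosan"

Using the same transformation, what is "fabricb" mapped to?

ricfab

The transformation: delete the last character, then move the last 3 characters to the front (rotate right by 3).
Applying both steps to "fabricb": "fabric", then "ricfab".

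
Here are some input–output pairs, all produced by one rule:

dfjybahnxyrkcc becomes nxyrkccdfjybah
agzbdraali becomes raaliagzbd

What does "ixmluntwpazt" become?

twpaztixmlun

Each output is the input with this applied: swap the front and back halves of the string.
So "ixmluntwpazt" becomes "twpaztixmlun".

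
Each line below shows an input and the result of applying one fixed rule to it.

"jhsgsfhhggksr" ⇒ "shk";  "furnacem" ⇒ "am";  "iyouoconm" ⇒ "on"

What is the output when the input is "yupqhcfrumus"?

What's happening: keep one character in every 3, starting at position 2 (positions 2nd, 5th, 8th, ...), then delete the first character.
On "yupqhcfrumus" that produces "hru".

hru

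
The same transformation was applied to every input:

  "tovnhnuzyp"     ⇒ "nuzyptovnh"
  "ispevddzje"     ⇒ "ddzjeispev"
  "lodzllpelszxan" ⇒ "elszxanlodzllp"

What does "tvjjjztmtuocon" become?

mtuocontvjjjzt

What's happening: swap the front and back halves of the string.
Doing the same to "tvjjjztmtuocon": "mtuocontvjjjzt".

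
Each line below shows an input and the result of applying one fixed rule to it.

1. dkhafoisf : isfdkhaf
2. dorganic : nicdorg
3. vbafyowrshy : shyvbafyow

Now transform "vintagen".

genvint

In each case the input is transformed by: move the last 3 characters to the front (rotate right by 3), then delete the last character.
Working it through for "vintagen": intermediate "genvinta", final "genvint".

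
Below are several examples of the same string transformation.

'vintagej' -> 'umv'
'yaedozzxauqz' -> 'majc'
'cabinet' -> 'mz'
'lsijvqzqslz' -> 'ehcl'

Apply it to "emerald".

Each output is the input with this applied: shift every letter 12 places forward in the alphabet (wrapping around), then keep one character in every 3, starting at position 2 (positions 2nd, 5th, 8th, ...).
For "emerald", step one produces "qyqdmxp"; step two turns that into "ym".

ym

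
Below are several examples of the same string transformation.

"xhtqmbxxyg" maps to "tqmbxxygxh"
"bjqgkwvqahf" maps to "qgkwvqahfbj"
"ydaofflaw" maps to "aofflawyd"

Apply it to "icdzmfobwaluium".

What's happening: move the first 2 characters to the end (rotate left by 2).
So "icdzmfobwaluium" becomes "dzmfobwaluiumic".

dzmfobwaluiumic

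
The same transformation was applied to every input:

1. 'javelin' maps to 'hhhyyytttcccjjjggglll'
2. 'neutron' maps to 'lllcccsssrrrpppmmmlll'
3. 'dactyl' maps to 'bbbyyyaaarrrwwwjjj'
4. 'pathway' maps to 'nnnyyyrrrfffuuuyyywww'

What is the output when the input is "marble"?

In each case the input is transformed by: repeat every character 3 times, then shift every letter 2 places backward in the alphabet (wrapping around).
"marble" → "mmmaaarrrbbbllleee" → "kkkyyypppzzzjjjccc".

kkkyyypppzzzjjjccc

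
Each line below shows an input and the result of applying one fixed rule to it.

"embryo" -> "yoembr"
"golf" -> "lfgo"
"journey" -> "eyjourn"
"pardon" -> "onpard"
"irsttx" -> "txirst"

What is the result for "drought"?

htdroug

Looking at the pairs, the operation is to move the last 2 characters to the front (rotate right by 2).
"drought" → "htdroug".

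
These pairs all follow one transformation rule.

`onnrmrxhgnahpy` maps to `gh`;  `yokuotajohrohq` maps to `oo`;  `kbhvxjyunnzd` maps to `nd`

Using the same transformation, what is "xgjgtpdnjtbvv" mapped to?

Each output is the input with this applied: keep one character in every 3, starting at position 3 (positions 3rd, 6th, 9th, ...), then delete the first 2 characters.
"xgjgtpdnjtbvv" → "jpjv" → "jv".
(Check on "onnrmrxhgnahpy": → "nrgh" → "gh" ✓)

jv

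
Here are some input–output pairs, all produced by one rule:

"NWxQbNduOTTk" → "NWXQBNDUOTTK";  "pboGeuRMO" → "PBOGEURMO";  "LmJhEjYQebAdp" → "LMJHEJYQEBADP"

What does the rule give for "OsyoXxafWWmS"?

OSYOXXAFWWMS

Each output is the input with this applied: convert every letter to uppercase.
"OsyoXxafWWmS" → "OSYOXXAFWWMS".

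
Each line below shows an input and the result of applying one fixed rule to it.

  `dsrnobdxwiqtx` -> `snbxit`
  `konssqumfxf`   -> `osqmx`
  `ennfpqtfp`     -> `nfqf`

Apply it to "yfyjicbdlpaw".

fjcdpw

Each output is the input with this applied: keep every other character starting from the second (positions 2nd, 4th, 6th, ...).
Applying that to "yfyjicbdlpaw" gives "fjcdpw".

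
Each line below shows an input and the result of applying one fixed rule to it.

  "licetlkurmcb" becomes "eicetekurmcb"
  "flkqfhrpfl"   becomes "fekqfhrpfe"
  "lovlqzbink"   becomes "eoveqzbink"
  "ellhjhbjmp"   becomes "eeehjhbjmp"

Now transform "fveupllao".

What's happening: replace every "l" with "e".
For "fveupllao" the result is "fveupeeao".

fveupeeao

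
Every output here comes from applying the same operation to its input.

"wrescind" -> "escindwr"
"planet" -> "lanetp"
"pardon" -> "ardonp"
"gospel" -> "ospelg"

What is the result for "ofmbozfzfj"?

Each output is the input with this applied: swap the front and back halves of the string, then move the last 2 characters to the front (rotate right by 2).
Starting from "ofmbozfzfj": after the first operation, "zfzfjofmbo"; after the second, "bozfzfjofm".

bozfzfjofm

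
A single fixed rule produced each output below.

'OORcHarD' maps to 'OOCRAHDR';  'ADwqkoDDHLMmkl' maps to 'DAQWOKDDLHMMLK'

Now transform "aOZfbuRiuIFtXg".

OAFZUBIRIUTFGX

In each case the input is transformed by: swap each adjacent pair of characters (1↔2, 3↔4, ...), then convert every letter to uppercase.
For "aOZfbuRiuIFtXg", step one produces "OafZubiRIutFgX"; step two turns that into "OAFZUBIRIUTFGX".
(Check on "ADwqkoDDHLMmkl": → "DAqwokDDLHmMlk" → "DAQWOKDDLHMMLK" ✓)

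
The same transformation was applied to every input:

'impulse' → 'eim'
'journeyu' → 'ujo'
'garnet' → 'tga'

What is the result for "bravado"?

obr

The rule is to move the first 2 characters to the end (rotate left by 2), then keep only the last 3 characters.
Starting from "bravado": after the first operation, "avadobr"; after the second, "obr".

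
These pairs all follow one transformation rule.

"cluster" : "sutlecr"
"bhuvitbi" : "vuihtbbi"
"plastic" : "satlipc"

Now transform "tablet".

lbeatt

In each case the input is transformed by: move the first 3 characters to the end (rotate left by 3), then take characters alternately from the front and the back (1st, last, 2nd, 2nd-last, ...).
Starting from "tablet": after the first operation, "lettab"; after the second, "lbeatt".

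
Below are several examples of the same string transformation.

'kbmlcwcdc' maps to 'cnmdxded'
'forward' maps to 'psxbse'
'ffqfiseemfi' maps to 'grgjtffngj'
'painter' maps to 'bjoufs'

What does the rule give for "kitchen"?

The rule is to shift every letter 1 place forward in the alphabet (wrapping around), then delete the first character.
Working it through for "kitchen": intermediate "ljudifo", final "judifo".
(Check on "kbmlcwcdc": → "lcnmdxded" → "cnmdxded" ✓)

judifo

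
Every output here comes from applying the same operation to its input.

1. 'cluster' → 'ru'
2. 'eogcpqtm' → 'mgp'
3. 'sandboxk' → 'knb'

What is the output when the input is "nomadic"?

cm

The transformation: take characters alternately from the front and the back (1st, last, 2nd, 2nd-last, ...), then keep one character in every 3, starting at position 2 (positions 2nd, 5th, 8th, ...).
On "nomadic": the first step gives "ncoimda", and the second then gives "cm".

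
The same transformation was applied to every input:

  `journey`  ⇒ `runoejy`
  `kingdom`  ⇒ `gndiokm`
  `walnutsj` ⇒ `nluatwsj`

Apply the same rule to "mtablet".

baltemt

Looking at the pairs, the operation is to move the first 3 characters to the end (rotate left by 3), then take characters alternately from the front and the back (1st, last, 2nd, 2nd-last, ...).
On "mtablet": the first step gives "bletmta", and the second then gives "baltemt".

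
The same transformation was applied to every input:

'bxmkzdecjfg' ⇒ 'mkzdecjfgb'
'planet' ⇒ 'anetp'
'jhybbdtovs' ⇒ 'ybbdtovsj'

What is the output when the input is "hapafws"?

Looking at the pairs, the operation is to move the first 2 characters to the end (rotate left by 2), then delete the last character.
On "hapafws" that produces "pafwsh".

pafwsh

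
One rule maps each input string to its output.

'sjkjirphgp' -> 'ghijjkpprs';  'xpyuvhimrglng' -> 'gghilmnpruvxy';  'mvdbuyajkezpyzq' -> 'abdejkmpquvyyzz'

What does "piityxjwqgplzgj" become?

ggiijjlppqtwxyz

The pattern: sort the characters into alphabetical order.
On "piityxjwqgplzgj" that produces "ggiijjlppqtwxyz".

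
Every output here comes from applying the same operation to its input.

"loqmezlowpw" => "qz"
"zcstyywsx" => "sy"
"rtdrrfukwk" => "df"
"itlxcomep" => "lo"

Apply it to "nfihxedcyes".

Rule — keep one character in every 3, starting at position 3 (positions 3rd, 6th, 9th, ...), then delete the last character.
On "nfihxedcyes": the first step gives "iey", and the second then gives "ie".

ie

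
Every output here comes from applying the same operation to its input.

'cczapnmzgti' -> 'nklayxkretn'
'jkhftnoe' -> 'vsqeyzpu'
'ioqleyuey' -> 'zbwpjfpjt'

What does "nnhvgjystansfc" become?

The transformation: move the first character to the end, then shift every letter 11 places forward in the alphabet (wrapping around).
Working it through for "nnhvgjystansfc": intermediate "nhvgjystansfcn", final "ysgrujdelydqny".

ysgrujdelydqny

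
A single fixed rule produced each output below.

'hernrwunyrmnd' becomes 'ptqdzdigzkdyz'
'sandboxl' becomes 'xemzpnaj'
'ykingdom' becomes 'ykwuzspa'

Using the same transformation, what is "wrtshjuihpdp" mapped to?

bidfetvgutbp

The pattern: shift every letter 12 places forward in the alphabet (wrapping around), then move the last character to the front.
For "wrtshjuihpdp", step one produces "idfetvgutbpb"; step two turns that into "bidfetvgutbp".
(Check on "sandboxl": → "emzpnajx" → "xemzpnaj" ✓)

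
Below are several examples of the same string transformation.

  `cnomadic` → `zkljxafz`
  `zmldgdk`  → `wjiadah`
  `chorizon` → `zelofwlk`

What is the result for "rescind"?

obpzfka

Each output is the input with this applied: shift every letter 3 places backward in the alphabet (wrapping around).
On "rescind" that produces "obpzfka".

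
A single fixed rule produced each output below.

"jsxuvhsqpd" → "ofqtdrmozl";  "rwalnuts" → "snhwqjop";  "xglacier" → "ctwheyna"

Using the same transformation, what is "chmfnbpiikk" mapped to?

The rule is to swap each adjacent pair of characters (1↔2, 3↔4, ...), then shift every letter 4 places backward in the alphabet (wrapping around).
"chmfnbpiikk" → "hcfmbnipkik" → "dybixjelgeg".

dybixjelgeg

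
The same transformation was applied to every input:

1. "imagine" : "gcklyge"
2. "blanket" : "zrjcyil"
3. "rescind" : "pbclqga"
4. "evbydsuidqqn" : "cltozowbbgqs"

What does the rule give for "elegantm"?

What's happening: take characters alternately from the front and the back (1st, last, 2nd, 2nd-last, ...), then shift every letter 2 places backward in the alphabet (wrapping around).
On "elegantm": the first step gives "emltenga", and the second then gives "ckjrcley".

ckjrcley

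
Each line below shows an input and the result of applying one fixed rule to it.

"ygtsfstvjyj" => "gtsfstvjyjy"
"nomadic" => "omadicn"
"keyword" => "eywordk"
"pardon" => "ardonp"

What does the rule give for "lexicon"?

exiconl

Rule — move the first character to the end.
"lexicon" → "exiconl".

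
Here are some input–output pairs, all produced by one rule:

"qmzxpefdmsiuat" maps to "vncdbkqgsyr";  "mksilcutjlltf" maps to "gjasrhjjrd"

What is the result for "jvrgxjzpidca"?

evhxngbay

The transformation: shift every letter 2 places backward in the alphabet (wrapping around), then delete the first 3 characters.
"jvrgxjzpidca" → "htpevhxngbay" → "evhxngbay".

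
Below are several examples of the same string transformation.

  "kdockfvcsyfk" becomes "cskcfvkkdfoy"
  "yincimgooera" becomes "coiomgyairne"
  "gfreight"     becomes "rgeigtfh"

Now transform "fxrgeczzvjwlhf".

In each case the input is transformed by: take characters alternately from the front and the back (1st, last, 2nd, 2nd-last, ...), then swap the front and back halves of the string.
Working it through for "fxrgeczzvjwlhf": intermediate "ffxhrlgwejcvzz", final "wejcvzzffxhrlg".

wejcvzzffxhrlg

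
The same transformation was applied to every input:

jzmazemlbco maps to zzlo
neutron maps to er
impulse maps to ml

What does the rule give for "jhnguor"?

Rule — keep one character in every 3, starting at position 2 (positions 2nd, 5th, 8th, ...).
"jhnguor" → "hu".

hu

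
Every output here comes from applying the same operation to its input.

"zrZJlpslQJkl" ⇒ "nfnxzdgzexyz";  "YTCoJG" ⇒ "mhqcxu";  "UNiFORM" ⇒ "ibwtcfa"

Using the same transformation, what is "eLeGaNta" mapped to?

szsuobho

In each case the input is transformed by: shift every letter 12 places backward in the alphabet (wrapping around), then convert every letter to lowercase.
Working it through for "eLeGaNta": intermediate "sZsUoBho", final "szsuobho".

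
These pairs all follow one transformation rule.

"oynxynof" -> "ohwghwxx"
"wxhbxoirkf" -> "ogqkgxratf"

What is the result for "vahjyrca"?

The transformation: swap the first and last characters, then shift every letter 9 places forward in the alphabet (wrapping around).
Applying that to "vahjyrca" gives "jjqshale".

jjqshale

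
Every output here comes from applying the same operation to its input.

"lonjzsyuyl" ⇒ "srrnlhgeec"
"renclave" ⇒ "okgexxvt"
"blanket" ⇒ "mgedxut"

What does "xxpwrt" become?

qqpmki

Rule — sort the characters into reverse alphabetical order, then shift every letter 7 places backward in the alphabet (wrapping around).
For "xxpwrt" the result is "qqpmki".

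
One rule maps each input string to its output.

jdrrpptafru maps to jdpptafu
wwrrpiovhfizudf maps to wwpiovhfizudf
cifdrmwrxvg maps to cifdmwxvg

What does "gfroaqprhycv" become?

What's happening: remove every "r".
Doing the same to "gfroaqprhycv": "gfoaqphycv".

gfoaqphycv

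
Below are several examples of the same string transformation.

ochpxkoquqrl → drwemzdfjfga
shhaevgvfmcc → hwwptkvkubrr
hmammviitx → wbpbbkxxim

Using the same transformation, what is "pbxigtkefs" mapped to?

eqmxviztuh

The rule is to shift every letter 11 places backward in the alphabet (wrapping around).
"pbxigtkefs" → "eqmxviztuh".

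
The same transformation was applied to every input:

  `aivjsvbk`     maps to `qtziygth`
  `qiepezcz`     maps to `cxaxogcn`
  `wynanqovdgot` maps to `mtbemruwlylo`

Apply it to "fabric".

pgadyz

The rule is to shift every letter 2 places backward in the alphabet (wrapping around), then swap the front and back halves of the string.
Starting from "fabric": after the first operation, "dyzpga"; after the second, "pgadyz".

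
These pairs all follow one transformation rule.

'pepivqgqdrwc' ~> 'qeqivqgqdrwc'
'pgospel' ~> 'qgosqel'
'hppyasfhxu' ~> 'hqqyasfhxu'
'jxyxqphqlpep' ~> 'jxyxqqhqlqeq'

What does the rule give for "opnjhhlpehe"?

oqnjhhlqehe

The pattern: replace every "p" with "q".
"opnjhhlpehe" → "oqnjhhlqehe".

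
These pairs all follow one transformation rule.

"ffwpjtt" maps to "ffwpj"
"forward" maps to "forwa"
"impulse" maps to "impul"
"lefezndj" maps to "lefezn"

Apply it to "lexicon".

lexic

The pattern: delete the last 2 characters.
For "lexicon" the result is "lexic".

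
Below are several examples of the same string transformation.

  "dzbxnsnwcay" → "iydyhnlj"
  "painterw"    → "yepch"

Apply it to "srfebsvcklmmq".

Rule — shift every letter 11 places forward in the alphabet (wrapping around), then delete the first 3 characters.
Working it through for "srfebsvcklmmq": intermediate "dcqpmdgnvwxxb", final "pmdgnvwxxb".

pmdgnvwxxb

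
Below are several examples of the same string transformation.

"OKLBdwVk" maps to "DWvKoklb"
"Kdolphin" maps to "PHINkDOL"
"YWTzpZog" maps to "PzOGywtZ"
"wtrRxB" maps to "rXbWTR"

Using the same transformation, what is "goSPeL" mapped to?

In each case the input is transformed by: swap the front and back halves of the string, then flip the case of every letter.
"goSPeL" → "PeLgoS" → "pElGOs".

pElGOs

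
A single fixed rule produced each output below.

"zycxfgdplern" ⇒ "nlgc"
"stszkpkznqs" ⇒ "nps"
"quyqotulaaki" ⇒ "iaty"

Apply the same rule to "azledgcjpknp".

ppgl

The transformation: keep one character in every 3, starting at position 3 (positions 3rd, 6th, 9th, ...), then reverse the string.
Doing the same to "azledgcjpknp": "ppgl".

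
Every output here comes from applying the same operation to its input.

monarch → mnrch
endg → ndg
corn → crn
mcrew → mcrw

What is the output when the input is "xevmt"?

The transformation: remove every vowel.
So "xevmt" becomes "xvmt".

xvmt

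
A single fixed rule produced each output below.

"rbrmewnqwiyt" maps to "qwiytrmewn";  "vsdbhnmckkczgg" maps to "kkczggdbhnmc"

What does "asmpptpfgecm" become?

In each case the input is transformed by: delete the first 2 characters, then swap the front and back halves of the string.
Working it through for "asmpptpfgecm": intermediate "mpptpfgecm", final "fgecmmpptp".

fgecmmpptp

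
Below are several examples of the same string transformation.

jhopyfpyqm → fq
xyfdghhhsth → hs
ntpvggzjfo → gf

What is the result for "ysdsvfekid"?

fi

The rule is to delete the first 3 characters, then keep one character in every 3, starting at position 3 (positions 3rd, 6th, 9th, ...).
Applying that to "ysdsvfekid" gives "fi".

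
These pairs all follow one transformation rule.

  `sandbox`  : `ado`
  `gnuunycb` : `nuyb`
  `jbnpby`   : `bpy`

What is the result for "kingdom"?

Rule — keep every other character starting from the second (positions 2nd, 4th, 6th, ...).
Doing the same to "kingdom": "igo".

igo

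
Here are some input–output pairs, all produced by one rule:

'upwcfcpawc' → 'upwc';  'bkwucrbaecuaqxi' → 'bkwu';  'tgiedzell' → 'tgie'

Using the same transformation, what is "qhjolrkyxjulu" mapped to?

Rule — keep only the first 4 characters.
For "qhjolrkyxjulu" the result is "qhjo".

qhjo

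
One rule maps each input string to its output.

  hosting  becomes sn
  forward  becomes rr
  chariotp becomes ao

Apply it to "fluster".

The transformation: keep one character in every 3, starting at position 3 (positions 3rd, 6th, 9th, ...).
On "fluster" that produces "ue".

ue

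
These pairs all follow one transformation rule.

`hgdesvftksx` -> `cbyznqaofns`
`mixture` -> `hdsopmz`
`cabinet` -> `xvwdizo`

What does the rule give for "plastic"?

The rule is to shift every letter 5 places backward in the alphabet (wrapping around).
On "plastic" that produces "kgvnodx".

kgvnodx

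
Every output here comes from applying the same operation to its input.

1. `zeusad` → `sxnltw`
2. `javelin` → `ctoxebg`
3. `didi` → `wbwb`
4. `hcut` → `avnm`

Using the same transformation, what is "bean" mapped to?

uxtg

Each output is the input with this applied: shift every letter 7 places backward in the alphabet (wrapping around).
"bean" → "uxtg".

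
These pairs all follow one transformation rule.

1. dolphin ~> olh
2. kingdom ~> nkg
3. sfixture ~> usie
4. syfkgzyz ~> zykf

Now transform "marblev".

rlb

The rule is to sort the characters into reverse alphabetical order, then keep every other character starting from the second (positions 2nd, 4th, 6th, ...).
For "marblev" the result is "rlb".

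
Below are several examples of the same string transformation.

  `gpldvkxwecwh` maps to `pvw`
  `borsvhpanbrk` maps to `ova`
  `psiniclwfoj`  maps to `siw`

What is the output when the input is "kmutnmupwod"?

mnp

Looking at the pairs, the operation is to delete the last 3 characters, then keep one character in every 3, starting at position 2 (positions 2nd, 5th, 8th, ...).
Starting from "kmutnmupwod": after the first operation, "kmutnmup"; after the second, "mnp".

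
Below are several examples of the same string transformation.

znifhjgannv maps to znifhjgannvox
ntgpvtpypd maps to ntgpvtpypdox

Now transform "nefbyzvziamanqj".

nefbyzvziamanqjox

Each output is the input with this applied: append "ox".
For "nefbyzvziamanqj" the result is "nefbyzvziamanqjox".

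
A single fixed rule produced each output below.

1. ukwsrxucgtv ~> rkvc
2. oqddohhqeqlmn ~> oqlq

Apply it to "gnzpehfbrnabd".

enab

Looking at the pairs, the operation is to keep one character in every 3, starting at position 2 (positions 2nd, 5th, 8th, ...), then swap each adjacent pair of characters (1↔2, 3↔4, ...).
Applying both steps to "gnzpehfbrnabd": "neba", then "enab".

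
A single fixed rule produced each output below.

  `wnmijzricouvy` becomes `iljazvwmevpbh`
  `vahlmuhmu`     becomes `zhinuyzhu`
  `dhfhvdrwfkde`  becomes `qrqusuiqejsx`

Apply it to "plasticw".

pjcynfgv

Looking at the pairs, the operation is to move the last 2 characters to the front (rotate right by 2), then shift every letter 13 places forward in the alphabet (wrapping around) — i.e. ROT13.
"plasticw" → "cwplasti" → "pjcynfgv".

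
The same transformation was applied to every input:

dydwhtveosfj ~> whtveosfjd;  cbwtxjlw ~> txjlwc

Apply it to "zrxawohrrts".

The rule is to move the first character to the end, then delete the first 2 characters.
So "zrxawohrrts" becomes "awohrrtsz".

awohrrtsz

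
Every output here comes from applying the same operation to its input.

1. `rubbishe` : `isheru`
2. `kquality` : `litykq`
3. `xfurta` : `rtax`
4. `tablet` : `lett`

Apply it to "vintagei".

ageivi

Looking at the pairs, the operation is to swap the front and back halves of the string, then delete the last 2 characters.
For "vintagei", step one produces "ageivint"; step two turns that into "ageivi".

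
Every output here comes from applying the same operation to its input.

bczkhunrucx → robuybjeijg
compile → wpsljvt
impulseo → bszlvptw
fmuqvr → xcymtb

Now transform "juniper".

Looking at the pairs, the operation is to shift every letter 7 places forward in the alphabet (wrapping around), then move the first 3 characters to the end (rotate left by 3).
For "juniper", step one produces "qbupwly"; step two turns that into "pwlyqbu".

pwlyqbu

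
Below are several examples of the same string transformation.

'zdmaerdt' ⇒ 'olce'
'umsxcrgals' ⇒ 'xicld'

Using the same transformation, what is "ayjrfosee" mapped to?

jczp

The rule is to shift every letter 11 places forward in the alphabet (wrapping around), then keep every other character starting from the second (positions 2nd, 4th, 6th, ...).
Working it through for "ayjrfosee": intermediate "ljucqzdpp", final "jczp".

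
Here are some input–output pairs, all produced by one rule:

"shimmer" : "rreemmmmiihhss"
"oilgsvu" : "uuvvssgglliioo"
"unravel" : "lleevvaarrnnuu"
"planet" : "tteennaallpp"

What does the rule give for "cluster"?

rreettssuullcc

The pattern: double every character, then reverse the string.
On "cluster": the first step gives "cclluusstteerr", and the second then gives "rreettssuullcc".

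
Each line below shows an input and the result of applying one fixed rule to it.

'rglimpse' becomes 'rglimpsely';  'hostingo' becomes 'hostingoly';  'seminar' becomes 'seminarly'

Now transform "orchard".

orchardly

The rule is to append "ly".
For "orchard" the result is "orchardly".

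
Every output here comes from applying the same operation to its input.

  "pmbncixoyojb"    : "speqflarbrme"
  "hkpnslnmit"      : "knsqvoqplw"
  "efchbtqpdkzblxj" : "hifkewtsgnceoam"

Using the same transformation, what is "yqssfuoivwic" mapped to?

btvvixrlyzlf

Looking at the pairs, the operation is to shift every letter 3 places forward in the alphabet (wrapping around).
On "yqssfuoivwic" that produces "btvvixrlyzlf".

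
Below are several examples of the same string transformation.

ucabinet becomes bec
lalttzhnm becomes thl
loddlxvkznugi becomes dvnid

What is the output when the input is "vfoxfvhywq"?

What's happening: move the first 3 characters to the end (rotate left by 3), then keep one character in every 3, starting at position 1 (positions 1st, 4th, 7th, ...).
Applying both steps to "vfoxfvhywq": "xfvhywqvfo", then "xhqo".

xhqo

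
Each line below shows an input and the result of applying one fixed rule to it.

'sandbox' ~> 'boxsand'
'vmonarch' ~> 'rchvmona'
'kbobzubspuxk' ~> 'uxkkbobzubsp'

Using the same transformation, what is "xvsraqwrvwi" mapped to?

What's happening: move the last 3 characters to the front (rotate right by 3).
Applying that to "xvsraqwrvwi" gives "vwixvsraqwr".

vwixvsraqwr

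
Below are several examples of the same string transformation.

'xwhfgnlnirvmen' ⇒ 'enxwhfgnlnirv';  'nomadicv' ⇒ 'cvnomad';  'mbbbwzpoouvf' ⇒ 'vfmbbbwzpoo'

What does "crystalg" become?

The transformation: move the last 3 characters to the front (rotate right by 3), then delete the first character.
On "crystalg": the first step gives "algcryst", and the second then gives "lgcryst".

lgcryst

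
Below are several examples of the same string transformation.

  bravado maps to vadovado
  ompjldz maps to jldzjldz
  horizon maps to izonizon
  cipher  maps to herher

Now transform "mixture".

The transformation: delete the first 3 characters, then write the whole string twice.
On "mixture": the first step gives "ture", and the second then gives "tureture".

tureture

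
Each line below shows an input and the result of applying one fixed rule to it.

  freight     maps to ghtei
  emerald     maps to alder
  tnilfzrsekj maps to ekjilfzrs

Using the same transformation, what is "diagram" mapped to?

ramag

The pattern: delete the first 2 characters, then move the last 3 characters to the front (rotate right by 3).
Applying both steps to "diagram": "agram", then "ramag".
(Check on "tnilfzrsekj": → "ilfzrsekj" → "ekjilfzrs" ✓)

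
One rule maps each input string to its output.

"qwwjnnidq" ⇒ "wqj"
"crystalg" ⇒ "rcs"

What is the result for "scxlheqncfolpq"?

csl

What's happening: swap each adjacent pair of characters (1↔2, 3↔4, ...), then keep only the first 3 characters.
For "scxlheqncfolpq", step one produces "cslxehnqfcloqp"; step two turns that into "csl".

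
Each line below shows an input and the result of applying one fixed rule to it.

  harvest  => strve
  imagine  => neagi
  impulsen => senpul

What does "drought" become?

Looking at the pairs, the operation is to delete the first 2 characters, then move the first 3 characters to the end (rotate left by 3).
For "drought" the result is "htoug".
(Check on "imagine": → "agine" → "neagi" ✓)

htoug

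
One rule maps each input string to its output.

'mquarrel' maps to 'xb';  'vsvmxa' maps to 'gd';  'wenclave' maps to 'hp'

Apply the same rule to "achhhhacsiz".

What's happening: shift every letter 11 places forward in the alphabet (wrapping around), then keep only the first 2 characters.
On "achhhhacsiz" that produces "ln".

ln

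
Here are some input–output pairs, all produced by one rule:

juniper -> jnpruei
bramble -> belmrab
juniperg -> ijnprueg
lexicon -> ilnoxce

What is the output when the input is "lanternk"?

The transformation: sort the characters into alphabetical order, then move the first 2 characters to the end (rotate left by 2).
"lanternk" → "klnnrtae".

klnnrtae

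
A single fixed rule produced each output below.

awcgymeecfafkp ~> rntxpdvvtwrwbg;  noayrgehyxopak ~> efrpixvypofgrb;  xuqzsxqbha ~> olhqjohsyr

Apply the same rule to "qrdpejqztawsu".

hiugvahqkrnjl

What's happening: shift every letter 9 places backward in the alphabet (wrapping around).
For "qrdpejqztawsu" the result is "hiugvahqkrnjl".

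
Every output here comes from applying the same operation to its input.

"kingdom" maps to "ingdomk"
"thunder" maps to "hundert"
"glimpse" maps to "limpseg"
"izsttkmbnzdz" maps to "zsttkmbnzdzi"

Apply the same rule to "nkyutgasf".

kyutgasfn

Looking at the pairs, the operation is to move the first character to the end.
Doing the same to "nkyutgasf": "kyutgasfn".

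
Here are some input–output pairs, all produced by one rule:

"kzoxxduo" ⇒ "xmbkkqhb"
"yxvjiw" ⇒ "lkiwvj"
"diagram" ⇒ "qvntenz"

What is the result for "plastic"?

Looking at the pairs, the operation is to shift every letter 13 places forward in the alphabet (wrapping around) — i.e. ROT13.
Applying that to "plastic" gives "cynfgvp".

cynfgvp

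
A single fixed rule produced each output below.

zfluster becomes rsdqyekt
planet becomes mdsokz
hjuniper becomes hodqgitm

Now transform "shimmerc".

ldqbrghl

Each output is the input with this applied: swap the front and back halves of the string, then shift every letter 1 place backward in the alphabet (wrapping around).
On "shimmerc": the first step gives "mercshim", and the second then gives "ldqbrghl".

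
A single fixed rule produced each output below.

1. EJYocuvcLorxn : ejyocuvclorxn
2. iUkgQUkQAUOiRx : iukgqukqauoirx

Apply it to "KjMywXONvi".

Looking at the pairs, the operation is to convert every letter to lowercase.
For "KjMywXONvi" the result is "kjmywxonvi".

kjmywxonvi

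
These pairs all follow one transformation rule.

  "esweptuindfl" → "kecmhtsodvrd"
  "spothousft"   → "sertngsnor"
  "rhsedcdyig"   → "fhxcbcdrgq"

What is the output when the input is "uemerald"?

ckzqdldt

Each output is the input with this applied: reverse the string, then shift every letter 1 place backward in the alphabet (wrapping around).
Applying both steps to "uemerald": "dlaremeu", then "ckzqdldt".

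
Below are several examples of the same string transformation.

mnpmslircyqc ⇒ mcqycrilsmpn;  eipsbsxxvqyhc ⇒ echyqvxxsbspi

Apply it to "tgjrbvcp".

tpcvbrjg

Rule — move the first character to the end, then reverse the string.
For "tgjrbvcp", step one produces "gjrbvcpt"; step two turns that into "tpcvbrjg".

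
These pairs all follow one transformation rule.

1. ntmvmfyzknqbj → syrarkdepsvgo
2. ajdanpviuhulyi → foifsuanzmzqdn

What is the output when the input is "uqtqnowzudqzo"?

zvyvstbezivet

What's happening: shift every letter 5 places forward in the alphabet (wrapping around).
Applying that to "uqtqnowzudqzo" gives "zvyvstbezivet".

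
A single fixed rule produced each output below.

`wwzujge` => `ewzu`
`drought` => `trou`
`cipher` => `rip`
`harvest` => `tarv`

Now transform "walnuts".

Rule — swap the first and last characters, then delete the last 3 characters.
Starting from "walnuts": after the first operation, "salnutw"; after the second, "saln".
(Check on "cipher": → "riphec" → "rip" ✓)

saln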